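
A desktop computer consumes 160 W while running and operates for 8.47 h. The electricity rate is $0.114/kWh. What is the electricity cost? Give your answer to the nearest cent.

$0.15

Energy = 160 W × 8.47 h = 1,355 Wh = 1.355 kWh
Cost = 1.355 kWh × $0.114/kWh = $0.15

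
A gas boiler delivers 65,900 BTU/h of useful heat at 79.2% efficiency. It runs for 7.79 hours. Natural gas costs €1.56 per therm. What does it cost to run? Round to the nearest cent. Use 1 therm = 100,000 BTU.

Heat delivered = 65,900 BTU/h × 7.79 h = 513,361 BTU
Gas input = 513,361 / 0.792 = 648,183 BTU
= 648,183 / 100,000 = 6.482 therm
Cost = 6.482 × €1.56/therm = €10.11

€10.11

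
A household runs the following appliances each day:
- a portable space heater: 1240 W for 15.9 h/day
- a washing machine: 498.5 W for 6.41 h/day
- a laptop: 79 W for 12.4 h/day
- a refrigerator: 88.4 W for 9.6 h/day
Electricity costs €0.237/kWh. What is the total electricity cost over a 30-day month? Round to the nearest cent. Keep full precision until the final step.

€175.90

portable space heater: 1240 W × 15.9 h × 30 d = 591,480 Wh = 591.5 kWh
washing machine: 498.5 W × 6.41 h × 30 d = 95,862 Wh = 95.86 kWh
laptop: 79 W × 12.4 h × 30 d = 29,388 Wh = 29.39 kWh
refrigerator: 88.4 W × 9.6 h × 30 d = 25,459 Wh = 25.46 kWh
Total energy = 591.5 + 95.86 + 29.39 + 25.46 = 742.2 kWh
Cost = 742.2 kWh × €0.237 = €175.90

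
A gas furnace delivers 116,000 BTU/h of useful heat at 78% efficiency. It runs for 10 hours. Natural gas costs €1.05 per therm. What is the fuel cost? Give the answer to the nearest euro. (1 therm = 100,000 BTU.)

€16

Heat delivered = 116,000 BTU/h × 10 h = 1,160,000 BTU
Gas input = 1,160,000 / 0.78 = 1,487,179 BTU
= 1,487,179 / 100,000 = 14.87 therm
Cost = 14.87 × €1.05/therm = €15.62 ≈ €16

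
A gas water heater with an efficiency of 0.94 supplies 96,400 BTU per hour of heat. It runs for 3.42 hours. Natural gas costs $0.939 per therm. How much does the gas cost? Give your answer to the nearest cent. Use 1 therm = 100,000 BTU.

$3.29

Heat delivered = 96,400 BTU/h × 3.42 h = 329,688 BTU
Gas input = 329,688 / 0.94 = 350,732 BTU
= 350,732 / 100,000 = 3.507 therm
Cost = 3.507 × $0.939/therm = $3.29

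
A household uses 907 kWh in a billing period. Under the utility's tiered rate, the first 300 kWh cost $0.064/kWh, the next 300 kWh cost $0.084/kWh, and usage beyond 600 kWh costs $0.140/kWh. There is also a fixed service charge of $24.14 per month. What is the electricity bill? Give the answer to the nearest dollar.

$112

First 300 kWh × $0.064 = $19.20
Next 300 kWh × $0.084 = $25.20
Remaining 307 kWh × $0.140 = $42.98
Energy charge = $87.38; + service $24.14 = $111.52 ≈ $112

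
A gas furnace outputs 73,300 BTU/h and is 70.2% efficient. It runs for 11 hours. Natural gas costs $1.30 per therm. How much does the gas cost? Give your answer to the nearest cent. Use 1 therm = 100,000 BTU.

$14.93

Heat delivered = 73,300 BTU/h × 11 h = 806,300 BTU
Gas input = 806,300 / 0.702 = 1,148,575 BTU
= 1,148,575 / 100,000 = 11.49 therm
Cost = 11.49 × $1.30/therm = $14.93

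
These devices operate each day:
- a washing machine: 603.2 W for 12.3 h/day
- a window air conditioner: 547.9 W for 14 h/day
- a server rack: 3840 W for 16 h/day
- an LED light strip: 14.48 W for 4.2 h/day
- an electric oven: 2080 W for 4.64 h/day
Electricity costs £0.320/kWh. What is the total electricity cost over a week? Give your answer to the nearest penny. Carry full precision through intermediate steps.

£193.18

washing machine: 603.2 W × 12.3 h × 7 d = 51,936 Wh = 51.94 kWh
window air conditioner: 547.9 W × 14 h × 7 d = 53,694 Wh = 53.69 kWh
server rack: 3840 W × 16 h × 7 d = 430,080 Wh = 430.1 kWh
LED light strip: 14.48 W × 4.2 h × 7 d = 426 Wh = 0.4257 kWh
electric oven: 2080 W × 4.64 h × 7 d = 67,558 Wh = 67.56 kWh
Total energy = 51.94 + 53.69 + 430.1 + 0.4257 + 67.56 = 603.7 kWh
Cost = 603.7 kWh × £0.320 = £193.18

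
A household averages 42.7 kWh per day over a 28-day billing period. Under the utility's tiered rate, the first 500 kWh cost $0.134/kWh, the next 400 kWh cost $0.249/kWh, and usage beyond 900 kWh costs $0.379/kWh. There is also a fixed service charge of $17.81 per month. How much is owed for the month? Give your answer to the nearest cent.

$296.44

Usage = 42.7 kWh/day × 28 days = 1195.6 kWh
First 500 kWh × $0.134 = $67.00
Next 400 kWh × $0.249 = $99.60
Remaining 295.6 kWh × $0.379 = $112.03
Energy charge = $278.63; + service $17.81 = $296.44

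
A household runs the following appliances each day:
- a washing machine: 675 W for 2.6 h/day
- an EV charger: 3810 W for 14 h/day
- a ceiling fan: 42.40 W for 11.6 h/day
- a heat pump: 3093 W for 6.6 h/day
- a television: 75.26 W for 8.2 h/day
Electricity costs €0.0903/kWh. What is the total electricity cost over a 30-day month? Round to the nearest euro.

€208

washing machine: 675 W × 2.6 h × 30 d = 52,650 Wh = 52.65 kWh
EV charger: 3810 W × 14 h × 30 d = 1,600,200 Wh = 1,600 kWh
ceiling fan: 42.40 W × 11.6 h × 30 d = 14,755 Wh = 14.76 kWh
heat pump: 3093 W × 6.6 h × 30 d = 612,414 Wh = 612.4 kWh
television: 75.26 W × 8.2 h × 30 d = 18,514 Wh = 18.51 kWh
Total energy = 52.65 + 1,600 + 14.76 + 612.4 + 18.51 = 2,299 kWh
Cost = 2,299 kWh × €0.0903 = €207.56 ≈ €208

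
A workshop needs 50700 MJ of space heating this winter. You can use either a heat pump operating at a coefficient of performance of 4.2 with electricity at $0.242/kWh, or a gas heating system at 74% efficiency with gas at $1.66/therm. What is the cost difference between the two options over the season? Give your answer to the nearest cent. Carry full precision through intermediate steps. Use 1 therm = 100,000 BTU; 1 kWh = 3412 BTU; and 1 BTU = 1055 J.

Heat load = 50700 MJ = 50,700,000,000 J / 1055 = 48,056,872 BTU
Gas: input = 48,056,872 / 0.74 = 64,941,719 BTU = 649.4 therm → 649.4 × $1.66 = $1,078.03
Heat pump: 48,056,872 BTU / 3412 = 14,080 kWh heat; / 4.2 = 3,353 kWh in → × $0.242 = $811.54
Difference = |$1,078.03 − $811.54| = $266.49

$266.49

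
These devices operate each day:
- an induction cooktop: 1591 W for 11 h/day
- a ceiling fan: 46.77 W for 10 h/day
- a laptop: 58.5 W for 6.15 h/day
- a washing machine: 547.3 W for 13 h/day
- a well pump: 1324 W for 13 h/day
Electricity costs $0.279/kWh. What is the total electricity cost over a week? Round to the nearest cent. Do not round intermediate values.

$83.31

induction cooktop: 1591 W × 11 h × 7 d = 122,507 Wh = 122.5 kWh
ceiling fan: 46.77 W × 10 h × 7 d = 3,274 Wh = 3.274 kWh
laptop: 58.5 W × 6.15 h × 7 d = 2,518 Wh = 2.518 kWh
washing machine: 547.3 W × 13 h × 7 d = 49,804 Wh = 49.8 kWh
well pump: 1324 W × 13 h × 7 d = 120,484 Wh = 120.5 kWh
Total energy = 122.5 + 3.274 + 2.518 + 49.8 + 120.5 = 298.6 kWh
Cost = 298.6 kWh × $0.279 = $83.31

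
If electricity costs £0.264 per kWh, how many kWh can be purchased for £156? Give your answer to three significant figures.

£156 / £0.264 per kWh = 590.9 kWh

591 kWh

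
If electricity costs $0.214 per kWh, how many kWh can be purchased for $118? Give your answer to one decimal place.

551.4 kWh

$118 / $0.214 per kWh = 551.4 kWh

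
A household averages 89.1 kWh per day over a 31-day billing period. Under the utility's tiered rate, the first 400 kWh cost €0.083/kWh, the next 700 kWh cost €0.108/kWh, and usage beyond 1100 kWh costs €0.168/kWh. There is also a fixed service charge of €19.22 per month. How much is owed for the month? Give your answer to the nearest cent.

€407.25

Usage = 89.1 kWh/day × 31 days = 2762.1 kWh
First 400 kWh × €0.083 = €33.20
Next 700 kWh × €0.108 = €75.60
Remaining 1662.1 kWh × €0.168 = €279.23
Energy charge = €388.03; + service €19.22 = €407.25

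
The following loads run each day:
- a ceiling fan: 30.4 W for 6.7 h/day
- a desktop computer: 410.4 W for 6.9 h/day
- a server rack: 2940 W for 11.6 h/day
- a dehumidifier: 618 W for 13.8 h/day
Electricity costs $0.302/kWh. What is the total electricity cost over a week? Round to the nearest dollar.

$97

ceiling fan: 30.4 W × 6.7 h × 7 d = 1,426 Wh = 1.426 kWh
desktop computer: 410.4 W × 6.9 h × 7 d = 19,822 Wh = 19.82 kWh
server rack: 2940 W × 11.6 h × 7 d = 238,728 Wh = 238.7 kWh
dehumidifier: 618 W × 13.8 h × 7 d = 59,699 Wh = 59.7 kWh
Total energy = 1.426 + 19.82 + 238.7 + 59.7 = 319.7 kWh
Cost = 319.7 kWh × $0.302 = $96.54 ≈ $97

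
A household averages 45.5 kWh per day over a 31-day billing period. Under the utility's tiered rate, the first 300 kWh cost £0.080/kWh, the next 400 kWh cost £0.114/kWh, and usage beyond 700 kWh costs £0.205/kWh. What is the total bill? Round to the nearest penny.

Usage = 45.5 kWh/day × 31 days = 1410.5 kWh
First 300 kWh × £0.080 = £24.00
Next 400 kWh × £0.114 = £45.60
Remaining 710.5 kWh × £0.205 = £145.65
Total = £215.25

£215.25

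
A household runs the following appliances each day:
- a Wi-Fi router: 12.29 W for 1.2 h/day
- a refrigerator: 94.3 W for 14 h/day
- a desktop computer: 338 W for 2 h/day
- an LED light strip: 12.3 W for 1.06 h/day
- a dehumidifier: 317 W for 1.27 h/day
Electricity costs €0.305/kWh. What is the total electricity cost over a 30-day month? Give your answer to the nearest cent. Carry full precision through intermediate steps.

Wi-Fi router: 12.29 W × 1.2 h × 30 d = 442 Wh = 0.4424 kWh
refrigerator: 94.3 W × 14 h × 30 d = 39,606 Wh = 39.61 kWh
desktop computer: 338 W × 2 h × 30 d = 20,280 Wh = 20.28 kWh
LED light strip: 12.3 W × 1.06 h × 30 d = 391 Wh = 0.3911 kWh
dehumidifier: 317 W × 1.27 h × 30 d = 12,078 Wh = 12.08 kWh
Total energy = 0.4424 + 39.61 + 20.28 + 0.3911 + 12.08 = 72.8 kWh
Cost = 72.8 kWh × €0.305 = €22.20

€22.20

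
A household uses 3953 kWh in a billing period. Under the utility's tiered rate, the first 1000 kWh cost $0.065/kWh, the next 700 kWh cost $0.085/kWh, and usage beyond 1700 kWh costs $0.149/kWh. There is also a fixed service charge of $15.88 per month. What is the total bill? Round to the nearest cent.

$476.08

First 1000 kWh × $0.065 = $65.00
Next 700 kWh × $0.085 = $59.50
Remaining 2253 kWh × $0.149 = $335.70
Energy charge = $460.20; + service $15.88 = $476.08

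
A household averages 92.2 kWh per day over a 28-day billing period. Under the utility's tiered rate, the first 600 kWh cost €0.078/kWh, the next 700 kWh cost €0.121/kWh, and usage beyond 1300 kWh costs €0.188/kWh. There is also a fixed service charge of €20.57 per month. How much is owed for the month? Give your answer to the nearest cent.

€393.01

Usage = 92.2 kWh/day × 28 days = 2581.6 kWh
First 600 kWh × €0.078 = €46.80
Next 700 kWh × €0.121 = €84.70
Remaining 1281.6 kWh × €0.188 = €240.94
Energy charge = €372.44; + service €20.57 = €393.01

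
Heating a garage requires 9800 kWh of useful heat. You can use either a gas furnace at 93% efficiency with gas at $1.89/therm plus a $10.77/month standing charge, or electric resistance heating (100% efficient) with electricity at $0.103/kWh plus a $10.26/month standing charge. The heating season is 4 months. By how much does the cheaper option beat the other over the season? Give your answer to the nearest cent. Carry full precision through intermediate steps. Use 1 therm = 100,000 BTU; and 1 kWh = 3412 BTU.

Heat load = 9800 kWh × 3412 = 33,437,600 BTU
Gas: input = 33,437,600 / 0.93 = 35,954,409 BTU = 359.5 therm → 359.5 × $1.89 = $679.54; + 4 × $10.77 standing = $722.62
Electric: 33,437,600 BTU / 3412 = 9,800 kWh → × $0.103 = $1,009.40; + 4 × $10.26 standing = $1,050.44
Difference = |$722.62 − $1,050.44| = $327.82

$327.82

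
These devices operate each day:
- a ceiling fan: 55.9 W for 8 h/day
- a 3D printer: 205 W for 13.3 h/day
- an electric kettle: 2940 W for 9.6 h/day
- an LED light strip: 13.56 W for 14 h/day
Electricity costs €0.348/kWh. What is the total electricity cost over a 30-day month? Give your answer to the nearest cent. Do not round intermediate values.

ceiling fan: 55.9 W × 8 h × 30 d = 13,416 Wh = 13.42 kWh
3D printer: 205 W × 13.3 h × 30 d = 81,795 Wh = 81.8 kWh
electric kettle: 2940 W × 9.6 h × 30 d = 846,720 Wh = 846.7 kWh
LED light strip: 13.56 W × 14 h × 30 d = 5,695 Wh = 5.695 kWh
Total energy = 13.42 + 81.8 + 846.7 + 5.695 = 947.6 kWh
Cost = 947.6 kWh × €0.348 = €329.77

€329.77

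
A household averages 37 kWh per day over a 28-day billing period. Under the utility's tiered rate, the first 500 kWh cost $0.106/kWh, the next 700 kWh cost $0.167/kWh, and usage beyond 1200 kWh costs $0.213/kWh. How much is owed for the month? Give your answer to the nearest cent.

Usage = 37 kWh/day × 28 days = 1036 kWh
First 500 kWh × $0.106 = $53.00
Next 536 kWh × $0.167 = $89.51
Remaining tier: 0 kWh (not reached)
Total = $142.51

$142.51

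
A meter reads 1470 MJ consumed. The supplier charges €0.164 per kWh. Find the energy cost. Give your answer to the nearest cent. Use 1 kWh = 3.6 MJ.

1470 MJ × (0.27778 kWh/MJ) = 408.3 kWh
Cost = 408.3 kWh × €0.164/kWh = €66.97

€66.97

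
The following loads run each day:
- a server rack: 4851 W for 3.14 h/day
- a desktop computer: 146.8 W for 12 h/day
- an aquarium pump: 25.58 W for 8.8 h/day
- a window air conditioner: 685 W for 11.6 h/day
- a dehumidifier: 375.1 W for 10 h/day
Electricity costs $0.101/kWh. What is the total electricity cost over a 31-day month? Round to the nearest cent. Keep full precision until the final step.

server rack: 4851 W × 3.14 h × 31 d = 472,196 Wh = 472.2 kWh
desktop computer: 146.8 W × 12 h × 31 d = 54,610 Wh = 54.61 kWh
aquarium pump: 25.58 W × 8.8 h × 31 d = 6,978 Wh = 6.978 kWh
window air conditioner: 685 W × 11.6 h × 31 d = 246,326 Wh = 246.3 kWh
dehumidifier: 375.1 W × 10 h × 31 d = 116,281 Wh = 116.3 kWh
Total energy = 472.2 + 54.61 + 6.978 + 246.3 + 116.3 = 896.4 kWh
Cost = 896.4 kWh × $0.101 = $90.54

$90.54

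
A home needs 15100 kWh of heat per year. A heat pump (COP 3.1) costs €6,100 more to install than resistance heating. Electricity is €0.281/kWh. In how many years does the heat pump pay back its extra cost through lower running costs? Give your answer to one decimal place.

2.1 years

Resistance: 15100 kWh × €0.281 = €4,243.10/yr
Heat pump: 15100 / 3.1 = 4871 kWh in → × €0.281 = €1,368.74/yr
Annual savings = €2,874.36
Payback = €6,100 / €2,874.36 = 2.12 years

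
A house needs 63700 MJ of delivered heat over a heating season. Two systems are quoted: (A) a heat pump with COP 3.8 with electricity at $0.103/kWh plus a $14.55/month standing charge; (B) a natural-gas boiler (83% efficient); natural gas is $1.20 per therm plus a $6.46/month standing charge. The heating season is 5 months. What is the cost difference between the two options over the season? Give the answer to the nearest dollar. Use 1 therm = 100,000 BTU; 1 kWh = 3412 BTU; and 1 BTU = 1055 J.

$353

Heat load = 63700 MJ = 63,700,000,000 J / 1055 = 60,379,147 BTU
Gas: input = 60,379,147 / 0.83 = 72,745,960 BTU = 727.5 therm → 727.5 × $1.20 = $872.95; + 5 × $6.46 standing = $905.25
Heat pump: 60,379,147 BTU / 3412 = 17,700 kWh heat; / 3.8 = 4,657 kWh in → × $0.103 = $479.66; + 5 × $14.55 standing = $552.41
Difference = |$905.25 − $552.41| = $352.84 ≈ $353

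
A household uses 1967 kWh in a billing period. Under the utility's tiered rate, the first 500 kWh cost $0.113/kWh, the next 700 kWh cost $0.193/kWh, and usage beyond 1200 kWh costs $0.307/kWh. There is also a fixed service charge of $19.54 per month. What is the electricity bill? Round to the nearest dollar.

$447

First 500 kWh × $0.113 = $56.50
Next 700 kWh × $0.193 = $135.10
Remaining 767 kWh × $0.307 = $235.47
Energy charge = $427.07; + service $19.54 = $446.61 ≈ $447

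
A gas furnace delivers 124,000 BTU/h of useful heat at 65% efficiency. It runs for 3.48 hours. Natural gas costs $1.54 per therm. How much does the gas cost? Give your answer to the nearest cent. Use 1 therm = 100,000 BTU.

Heat delivered = 124,000 BTU/h × 3.48 h = 431,520 BTU
Gas input = 431,520 / 0.65 = 663,877 BTU
= 663,877 / 100,000 = 6.639 therm
Cost = 6.639 × $1.54/therm = $10.22

$10.22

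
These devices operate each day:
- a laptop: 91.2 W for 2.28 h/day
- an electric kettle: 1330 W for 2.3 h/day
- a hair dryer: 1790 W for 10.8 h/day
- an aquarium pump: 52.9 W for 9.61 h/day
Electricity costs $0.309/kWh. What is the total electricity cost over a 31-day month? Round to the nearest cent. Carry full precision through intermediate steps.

$221.34

laptop: 91.2 W × 2.28 h × 31 d = 6,446 Wh = 6.446 kWh
electric kettle: 1330 W × 2.3 h × 31 d = 94,829 Wh = 94.83 kWh
hair dryer: 1790 W × 10.8 h × 31 d = 599,292 Wh = 599.3 kWh
aquarium pump: 52.9 W × 9.61 h × 31 d = 15,759 Wh = 15.76 kWh
Total energy = 6.446 + 94.83 + 599.3 + 15.76 = 716.3 kWh
Cost = 716.3 kWh × $0.309 = $221.34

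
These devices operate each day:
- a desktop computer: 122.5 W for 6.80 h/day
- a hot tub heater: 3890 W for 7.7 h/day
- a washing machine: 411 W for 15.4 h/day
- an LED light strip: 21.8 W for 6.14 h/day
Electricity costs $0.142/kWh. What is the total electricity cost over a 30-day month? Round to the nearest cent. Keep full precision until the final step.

$158.68

desktop computer: 122.5 W × 6.80 h × 30 d = 24,990 Wh = 24.99 kWh
hot tub heater: 3890 W × 7.7 h × 30 d = 898,590 Wh = 898.6 kWh
washing machine: 411 W × 15.4 h × 30 d = 189,882 Wh = 189.9 kWh
LED light strip: 21.8 W × 6.14 h × 30 d = 4,016 Wh = 4.016 kWh
Total energy = 24.99 + 898.6 + 189.9 + 4.016 = 1,117 kWh
Cost = 1,117 kWh × $0.142 = $158.68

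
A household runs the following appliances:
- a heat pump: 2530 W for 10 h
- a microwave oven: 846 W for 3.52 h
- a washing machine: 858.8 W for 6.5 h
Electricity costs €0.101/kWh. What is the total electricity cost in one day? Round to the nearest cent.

€3.42

heat pump: 2530 W × 10 h = 25,300 Wh = 25.3 kWh
microwave oven: 846 W × 3.52 h = 2,978 Wh = 2.978 kWh
washing machine: 858.8 W × 6.5 h = 5,582 Wh = 5.582 kWh
Total energy = 25.3 + 2.978 + 5.582 = 33.86 kWh
Cost = 33.86 kWh × €0.101 = €3.42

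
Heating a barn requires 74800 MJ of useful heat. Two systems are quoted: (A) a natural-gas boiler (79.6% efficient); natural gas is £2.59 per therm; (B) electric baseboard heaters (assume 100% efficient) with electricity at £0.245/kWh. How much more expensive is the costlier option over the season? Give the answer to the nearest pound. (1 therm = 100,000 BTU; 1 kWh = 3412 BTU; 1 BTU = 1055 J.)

£2784

Heat load = 74800 MJ = 74,800,000,000 J / 1055 = 70,900,474 BTU
Gas: input = 70,900,474 / 0.796 = 89,070,947 BTU = 890.7 therm → 890.7 × £2.59 = £2,306.94
Electric: 70,900,474 BTU / 3412 = 20,780 kWh → × £0.245 = £5,091.04
Difference = |£2,306.94 − £5,091.04| = £2,784.10 ≈ £2784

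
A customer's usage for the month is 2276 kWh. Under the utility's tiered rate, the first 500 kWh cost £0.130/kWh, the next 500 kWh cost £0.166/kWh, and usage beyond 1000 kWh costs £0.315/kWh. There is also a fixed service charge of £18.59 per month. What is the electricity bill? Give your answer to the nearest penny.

£568.53

First 500 kWh × £0.130 = £65.00
Next 500 kWh × £0.166 = £83.00
Remaining 1276 kWh × £0.315 = £401.94
Energy charge = £549.94; + service £18.59 = £568.53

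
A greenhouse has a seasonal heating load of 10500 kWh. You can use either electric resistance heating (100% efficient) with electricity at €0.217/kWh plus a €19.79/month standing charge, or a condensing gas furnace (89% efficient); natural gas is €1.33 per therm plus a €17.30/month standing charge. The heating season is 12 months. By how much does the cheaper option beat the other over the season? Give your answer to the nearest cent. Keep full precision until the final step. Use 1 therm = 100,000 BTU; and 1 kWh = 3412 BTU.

Heat load = 10500 kWh × 3412 = 35,826,000 BTU
Gas: input = 35,826,000 / 0.89 = 40,253,933 BTU = 402.5 therm → 402.5 × €1.33 = €535.38; + 12 × €17.30 standing = €742.98
Electric: 35,826,000 BTU / 3412 = 10,500 kWh → × €0.217 = €2,278.50; + 12 × €19.79 standing = €2,515.98
Difference = |€742.98 − €2,515.98| = €1,773.00

€1773.00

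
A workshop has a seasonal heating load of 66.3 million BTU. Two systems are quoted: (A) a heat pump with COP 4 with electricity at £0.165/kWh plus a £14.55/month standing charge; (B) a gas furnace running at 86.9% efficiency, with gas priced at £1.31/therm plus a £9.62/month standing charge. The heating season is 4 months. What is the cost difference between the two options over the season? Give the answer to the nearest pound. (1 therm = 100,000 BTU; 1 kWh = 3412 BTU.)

£178

Heat load = 66.3 × 10⁶ BTU = 66,300,000 BTU
Gas: input = 66,300,000 / 0.869 = 76,294,591 BTU = 762.9 therm → 762.9 × £1.31 = £999.46; + 4 × £9.62 standing = £1,037.94
Heat pump: 66,300,000 BTU / 3412 = 19,430 kWh heat; / 4 = 4,858 kWh in → × £0.165 = £801.55; + 4 × £14.55 standing = £859.75
Difference = |£1,037.94 − £859.75| = £178.19 ≈ £178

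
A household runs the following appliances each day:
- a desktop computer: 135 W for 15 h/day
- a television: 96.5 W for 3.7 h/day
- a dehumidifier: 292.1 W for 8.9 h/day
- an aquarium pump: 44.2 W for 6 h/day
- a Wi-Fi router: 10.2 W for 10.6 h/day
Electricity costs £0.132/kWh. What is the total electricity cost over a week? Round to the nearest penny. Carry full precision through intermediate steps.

desktop computer: 135 W × 15 h × 7 d = 14,175 Wh = 14.18 kWh
television: 96.5 W × 3.7 h × 7 d = 2,499 Wh = 2.499 kWh
dehumidifier: 292.1 W × 8.9 h × 7 d = 18,198 Wh = 18.2 kWh
aquarium pump: 44.2 W × 6 h × 7 d = 1,856 Wh = 1.856 kWh
Wi-Fi router: 10.2 W × 10.6 h × 7 d = 757 Wh = 0.7568 kWh
Total energy = 14.18 + 2.499 + 18.2 + 1.856 + 0.7568 = 37.49 kWh
Cost = 37.49 kWh × £0.132 = £4.95

£4.95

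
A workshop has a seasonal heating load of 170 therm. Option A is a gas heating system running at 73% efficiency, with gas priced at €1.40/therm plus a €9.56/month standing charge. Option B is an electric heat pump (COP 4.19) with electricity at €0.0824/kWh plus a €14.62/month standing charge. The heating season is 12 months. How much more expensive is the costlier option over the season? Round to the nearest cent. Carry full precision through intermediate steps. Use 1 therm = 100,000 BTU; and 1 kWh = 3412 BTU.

Heat load = 170 therm × 100,000 = 17,000,000 BTU
Gas: input = 17,000,000 / 0.73 = 23,287,671 BTU = 232.9 therm → 232.9 × €1.40 = €326.03; + 12 × €9.56 standing = €440.75
Heat pump: 17,000,000 BTU / 3412 = 4,982 kWh heat; / 4.19 = 1,189 kWh in → × €0.0824 = €97.98; + 12 × €14.62 standing = €273.42
Difference = |€440.75 − €273.42| = €167.32

€167.32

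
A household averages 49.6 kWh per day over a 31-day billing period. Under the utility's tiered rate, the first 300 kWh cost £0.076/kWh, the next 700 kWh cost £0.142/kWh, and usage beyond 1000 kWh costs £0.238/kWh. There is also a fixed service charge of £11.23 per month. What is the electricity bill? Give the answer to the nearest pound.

£261

Usage = 49.6 kWh/day × 31 days = 1537.6 kWh
First 300 kWh × £0.076 = £22.80
Next 700 kWh × £0.142 = £99.40
Remaining 537.6 kWh × £0.238 = £127.95
Energy charge = £250.15; + service £11.23 = £261.38 ≈ £261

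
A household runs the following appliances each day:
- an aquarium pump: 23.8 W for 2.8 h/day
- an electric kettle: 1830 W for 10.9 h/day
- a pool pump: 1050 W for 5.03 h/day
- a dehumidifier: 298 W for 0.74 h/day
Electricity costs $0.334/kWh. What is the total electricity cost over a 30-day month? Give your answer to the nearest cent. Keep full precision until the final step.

$255.67

aquarium pump: 23.8 W × 2.8 h × 30 d = 1,999 Wh = 1.999 kWh
electric kettle: 1830 W × 10.9 h × 30 d = 598,410 Wh = 598.4 kWh
pool pump: 1050 W × 5.03 h × 30 d = 158,445 Wh = 158.4 kWh
dehumidifier: 298 W × 0.74 h × 30 d = 6,616 Wh = 6.616 kWh
Total energy = 1.999 + 598.4 + 158.4 + 6.616 = 765.5 kWh
Cost = 765.5 kWh × $0.334 = $255.67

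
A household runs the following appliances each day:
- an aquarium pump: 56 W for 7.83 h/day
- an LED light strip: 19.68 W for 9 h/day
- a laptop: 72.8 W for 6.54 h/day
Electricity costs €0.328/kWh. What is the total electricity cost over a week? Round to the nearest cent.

aquarium pump: 56 W × 7.83 h × 7 d = 3,069 Wh = 3.069 kWh
LED light strip: 19.68 W × 9 h × 7 d = 1,240 Wh = 1.24 kWh
laptop: 72.8 W × 6.54 h × 7 d = 3,333 Wh = 3.333 kWh
Total energy = 3.069 + 1.24 + 3.333 = 7.642 kWh
Cost = 7.642 kWh × €0.328 = €2.51

€2.51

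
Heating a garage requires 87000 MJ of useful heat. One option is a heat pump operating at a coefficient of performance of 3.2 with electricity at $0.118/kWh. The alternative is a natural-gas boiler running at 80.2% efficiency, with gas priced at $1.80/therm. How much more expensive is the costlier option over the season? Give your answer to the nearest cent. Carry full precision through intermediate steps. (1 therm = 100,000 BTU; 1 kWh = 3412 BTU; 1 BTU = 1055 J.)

$959.59

Heat load = 87000 MJ = 87,000,000,000 J / 1055 = 82,464,455 BTU
Gas: input = 82,464,455 / 0.802 = 102,823,510 BTU = 1,028 therm → 1,028 × $1.80 = $1,850.82
Heat pump: 82,464,455 BTU / 3412 = 24,170 kWh heat; / 3.2 = 7,553 kWh in → × $0.118 = $891.23
Difference = |$1,850.82 − $891.23| = $959.59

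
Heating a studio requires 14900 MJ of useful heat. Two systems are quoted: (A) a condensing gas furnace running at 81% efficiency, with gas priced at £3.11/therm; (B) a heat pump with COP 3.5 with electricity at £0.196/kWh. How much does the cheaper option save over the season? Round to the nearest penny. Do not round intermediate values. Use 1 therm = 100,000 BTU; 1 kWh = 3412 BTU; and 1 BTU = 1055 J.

£310.46

Heat load = 14900 MJ = 14,900,000,000 J / 1055 = 14,123,223 BTU
Gas: input = 14,123,223 / 0.81 = 17,436,077 BTU = 174.4 therm → 174.4 × £3.11 = £542.26
Heat pump: 14,123,223 BTU / 3412 = 4,139 kWh heat; / 3.5 = 1,183 kWh in → × £0.196 = £231.80
Difference = |£542.26 − £231.80| = £310.46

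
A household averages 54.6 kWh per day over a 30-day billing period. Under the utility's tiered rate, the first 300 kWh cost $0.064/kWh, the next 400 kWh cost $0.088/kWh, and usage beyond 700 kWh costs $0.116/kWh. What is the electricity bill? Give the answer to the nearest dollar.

$163

Usage = 54.6 kWh/day × 30 days = 1638 kWh
First 300 kWh × $0.064 = $19.20
Next 400 kWh × $0.088 = $35.20
Remaining 938 kWh × $0.116 = $108.81
Total = $163.21 ≈ $163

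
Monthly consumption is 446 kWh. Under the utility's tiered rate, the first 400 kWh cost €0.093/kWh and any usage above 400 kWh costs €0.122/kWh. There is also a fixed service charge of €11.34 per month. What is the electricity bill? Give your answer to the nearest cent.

€54.15

First 400 kWh × €0.093 = €37.20
Remaining 46 kWh × €0.122 = €5.61
Energy charge = €42.81; + service €11.34 = €54.15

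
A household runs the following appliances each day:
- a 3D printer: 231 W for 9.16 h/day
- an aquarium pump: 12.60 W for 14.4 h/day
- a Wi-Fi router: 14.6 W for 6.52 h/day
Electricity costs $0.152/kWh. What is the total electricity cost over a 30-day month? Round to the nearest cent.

$10.91

3D printer: 231 W × 9.16 h × 30 d = 63,479 Wh = 63.48 kWh
aquarium pump: 12.60 W × 14.4 h × 30 d = 5,443 Wh = 5.443 kWh
Wi-Fi router: 14.6 W × 6.52 h × 30 d = 2,856 Wh = 2.856 kWh
Total energy = 63.48 + 5.443 + 2.856 = 71.78 kWh
Cost = 71.78 kWh × $0.152 = $10.91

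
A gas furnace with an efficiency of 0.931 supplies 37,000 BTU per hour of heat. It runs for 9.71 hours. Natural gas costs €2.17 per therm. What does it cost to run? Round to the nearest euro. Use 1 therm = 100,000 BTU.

€8

Heat delivered = 37,000 BTU/h × 9.71 h = 359,270 BTU
Gas input = 359,270 / 0.931 = 385,897 BTU
= 385,897 / 100,000 = 3.859 therm
Cost = 3.859 × €2.17/therm = €8.37 ≈ €8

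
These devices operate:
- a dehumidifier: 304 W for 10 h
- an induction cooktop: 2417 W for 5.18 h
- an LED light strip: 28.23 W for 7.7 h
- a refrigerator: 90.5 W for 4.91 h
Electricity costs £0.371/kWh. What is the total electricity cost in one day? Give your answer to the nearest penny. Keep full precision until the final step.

£6.02

dehumidifier: 304 W × 10 h = 3,040 Wh = 3.04 kWh
induction cooktop: 2417 W × 5.18 h = 12,520 Wh = 12.52 kWh
LED light strip: 28.23 W × 7.7 h = 217 Wh = 0.2174 kWh
refrigerator: 90.5 W × 4.91 h = 444 Wh = 0.4444 kWh
Total energy = 3.04 + 12.52 + 0.2174 + 0.4444 = 16.22 kWh
Cost = 16.22 kWh × £0.371 = £6.02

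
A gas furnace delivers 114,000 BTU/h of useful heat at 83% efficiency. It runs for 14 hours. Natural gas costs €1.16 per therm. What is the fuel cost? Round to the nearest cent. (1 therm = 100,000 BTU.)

€22.31

Heat delivered = 114,000 BTU/h × 14 h = 1,596,000 BTU
Gas input = 1,596,000 / 0.83 = 1,922,892 BTU
= 1,922,892 / 100,000 = 19.23 therm
Cost = 19.23 × €1.16/therm = €22.31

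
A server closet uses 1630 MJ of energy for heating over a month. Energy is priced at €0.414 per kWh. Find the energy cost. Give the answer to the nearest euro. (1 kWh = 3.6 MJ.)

1630 MJ × (0.27778 kWh/MJ) = 452.8 kWh
Cost = 452.8 kWh × €0.414/kWh = €187.45 ≈ €187

€187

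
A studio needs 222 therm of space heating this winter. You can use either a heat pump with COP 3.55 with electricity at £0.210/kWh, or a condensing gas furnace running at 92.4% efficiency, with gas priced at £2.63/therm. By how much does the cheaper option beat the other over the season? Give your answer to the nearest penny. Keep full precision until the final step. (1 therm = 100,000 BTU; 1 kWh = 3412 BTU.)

£246.99

Heat load = 222 therm × 100,000 = 22,200,000 BTU
Gas: input = 22,200,000 / 0.924 = 24,025,974 BTU = 240.3 therm → 240.3 × £2.63 = £631.88
Heat pump: 22,200,000 BTU / 3412 = 6,506 kWh heat; / 3.55 = 1,833 kWh in → × £0.210 = £384.89
Difference = |£631.88 − £384.89| = £246.99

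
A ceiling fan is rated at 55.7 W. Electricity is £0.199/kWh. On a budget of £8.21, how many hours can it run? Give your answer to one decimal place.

740.7 h

Energy budget = £8.21 / £0.199 per kWh = 41.26 kWh = 41,256 Wh
Runtime = 41,256 Wh / 55.7 W = 740.7 h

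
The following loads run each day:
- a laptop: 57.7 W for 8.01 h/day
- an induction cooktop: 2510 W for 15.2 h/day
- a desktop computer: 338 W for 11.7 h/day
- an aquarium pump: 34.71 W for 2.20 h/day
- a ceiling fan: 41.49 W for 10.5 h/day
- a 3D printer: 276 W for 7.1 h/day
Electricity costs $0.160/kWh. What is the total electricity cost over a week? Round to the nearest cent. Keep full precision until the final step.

laptop: 57.7 W × 8.01 h × 7 d = 3,235 Wh = 3.235 kWh
induction cooktop: 2510 W × 15.2 h × 7 d = 267,064 Wh = 267.1 kWh
desktop computer: 338 W × 11.7 h × 7 d = 27,682 Wh = 27.68 kWh
aquarium pump: 34.71 W × 2.20 h × 7 d = 535 Wh = 0.5345 kWh
ceiling fan: 41.49 W × 10.5 h × 7 d = 3,050 Wh = 3.05 kWh
3D printer: 276 W × 7.1 h × 7 d = 13,717 Wh = 13.72 kWh
Total energy = 3.235 + 267.1 + 27.68 + 0.5345 + 3.05 + 13.72 = 315.3 kWh
Cost = 315.3 kWh × $0.160 = $50.45

$50.45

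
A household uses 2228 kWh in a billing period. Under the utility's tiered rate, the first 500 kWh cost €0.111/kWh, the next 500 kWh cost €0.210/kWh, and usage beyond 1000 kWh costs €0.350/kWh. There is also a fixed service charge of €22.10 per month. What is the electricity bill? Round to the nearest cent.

€612.40

First 500 kWh × €0.111 = €55.50
Next 500 kWh × €0.210 = €105.00
Remaining 1228 kWh × €0.350 = €429.80
Energy charge = €590.30; + service €22.10 = €612.40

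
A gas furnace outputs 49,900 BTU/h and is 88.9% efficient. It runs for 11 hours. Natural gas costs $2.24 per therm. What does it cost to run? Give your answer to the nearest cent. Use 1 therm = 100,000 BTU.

$13.83

Heat delivered = 49,900 BTU/h × 11 h = 548,900 BTU
Gas input = 548,900 / 0.889 = 617,435 BTU
= 617,435 / 100,000 = 6.174 therm
Cost = 6.174 × $2.24/therm = $13.83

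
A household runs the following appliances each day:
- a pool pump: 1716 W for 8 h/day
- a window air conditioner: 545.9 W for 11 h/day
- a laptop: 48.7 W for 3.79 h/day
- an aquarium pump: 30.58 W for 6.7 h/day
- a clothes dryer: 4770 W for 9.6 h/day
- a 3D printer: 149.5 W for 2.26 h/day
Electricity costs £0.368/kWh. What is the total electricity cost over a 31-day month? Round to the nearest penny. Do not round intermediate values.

pool pump: 1716 W × 8 h × 31 d = 425,568 Wh = 425.6 kWh
window air conditioner: 545.9 W × 11 h × 31 d = 186,152 Wh = 186.2 kWh
laptop: 48.7 W × 3.79 h × 31 d = 5,722 Wh = 5.722 kWh
aquarium pump: 30.58 W × 6.7 h × 31 d = 6,351 Wh = 6.351 kWh
clothes dryer: 4770 W × 9.6 h × 31 d = 1,419,552 Wh = 1,420 kWh
3D printer: 149.5 W × 2.26 h × 31 d = 10,474 Wh = 10.47 kWh
Total energy = 425.6 + 186.2 + 5.722 + 6.351 + 1,420 + 10.47 = 2,054 kWh
Cost = 2,054 kWh × £0.368 = £755.81

£755.81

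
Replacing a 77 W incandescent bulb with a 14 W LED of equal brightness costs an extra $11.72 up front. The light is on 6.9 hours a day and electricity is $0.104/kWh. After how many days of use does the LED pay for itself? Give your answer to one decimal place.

Power saved = 77 − 14 = 63 W
Daily energy saved = 63 W × 6.9 h = 434.7 Wh = 0.4347 kWh
Daily savings = 0.4347 × $0.104 = $0.0452
Payback = $11.72 / $0.0452 per day = 259.2 days

259.2 days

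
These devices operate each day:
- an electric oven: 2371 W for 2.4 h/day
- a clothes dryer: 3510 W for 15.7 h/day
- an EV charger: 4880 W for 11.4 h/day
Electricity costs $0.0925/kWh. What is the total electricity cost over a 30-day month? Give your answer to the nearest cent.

electric oven: 2371 W × 2.4 h × 30 d = 170,712 Wh = 170.7 kWh
clothes dryer: 3510 W × 15.7 h × 30 d = 1,653,210 Wh = 1,653 kWh
EV charger: 4880 W × 11.4 h × 30 d = 1,668,960 Wh = 1,669 kWh
Total energy = 170.7 + 1,653 + 1,669 = 3,493 kWh
Cost = 3,493 kWh × $0.0925 = $323.09

$323.09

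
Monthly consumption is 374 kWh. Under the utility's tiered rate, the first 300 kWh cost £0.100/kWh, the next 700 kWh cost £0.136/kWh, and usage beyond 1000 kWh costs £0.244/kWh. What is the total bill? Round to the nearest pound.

£40

First 300 kWh × £0.100 = £30.00
Next 74 kWh × £0.136 = £10.06
Remaining tier: 0 kWh (not reached)
Total = £40.06 ≈ £40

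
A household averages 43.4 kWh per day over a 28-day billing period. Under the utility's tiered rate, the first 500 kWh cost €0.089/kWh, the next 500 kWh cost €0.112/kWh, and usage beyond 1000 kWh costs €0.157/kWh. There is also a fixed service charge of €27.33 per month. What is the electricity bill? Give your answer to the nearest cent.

Usage = 43.4 kWh/day × 28 days = 1215.2 kWh
First 500 kWh × €0.089 = €44.50
Next 500 kWh × €0.112 = €56.00
Remaining 215.2 kWh × €0.157 = €33.79
Energy charge = €134.29; + service €27.33 = €161.62

€161.62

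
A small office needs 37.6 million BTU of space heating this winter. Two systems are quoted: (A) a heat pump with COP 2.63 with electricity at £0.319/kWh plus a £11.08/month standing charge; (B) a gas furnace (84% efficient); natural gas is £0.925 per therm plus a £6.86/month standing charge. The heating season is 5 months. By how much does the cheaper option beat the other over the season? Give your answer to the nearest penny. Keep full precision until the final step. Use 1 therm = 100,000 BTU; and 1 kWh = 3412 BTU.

Heat load = 37.6 × 10⁶ BTU = 37,600,000 BTU
Gas: input = 37,600,000 / 0.84 = 44,761,905 BTU = 447.6 therm → 447.6 × £0.925 = £414.05; + 5 × £6.86 standing = £448.35
Heat pump: 37,600,000 BTU / 3412 = 11,020 kWh heat; / 2.63 = 4,190 kWh in → × £0.319 = £1,336.64; + 5 × £11.08 standing = £1,392.04
Difference = |£448.35 − £1,392.04| = £943.69

£943.69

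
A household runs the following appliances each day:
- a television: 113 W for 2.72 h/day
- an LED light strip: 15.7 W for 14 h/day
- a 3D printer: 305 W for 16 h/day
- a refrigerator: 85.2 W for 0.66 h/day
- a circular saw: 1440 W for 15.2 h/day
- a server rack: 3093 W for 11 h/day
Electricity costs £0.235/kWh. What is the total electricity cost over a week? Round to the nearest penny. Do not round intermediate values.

television: 113 W × 2.72 h × 7 d = 2,152 Wh = 2.152 kWh
LED light strip: 15.7 W × 14 h × 7 d = 1,539 Wh = 1.539 kWh
3D printer: 305 W × 16 h × 7 d = 34,160 Wh = 34.16 kWh
refrigerator: 85.2 W × 0.66 h × 7 d = 394 Wh = 0.3936 kWh
circular saw: 1440 W × 15.2 h × 7 d = 153,216 Wh = 153.2 kWh
server rack: 3093 W × 11 h × 7 d = 238,161 Wh = 238.2 kWh
Total energy = 2.152 + 1.539 + 34.16 + 0.3936 + 153.2 + 238.2 = 429.6 kWh
Cost = 429.6 kWh × £0.235 = £100.96

£100.96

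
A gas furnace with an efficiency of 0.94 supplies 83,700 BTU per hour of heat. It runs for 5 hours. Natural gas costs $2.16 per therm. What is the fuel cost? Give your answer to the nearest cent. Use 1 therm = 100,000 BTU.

Heat delivered = 83,700 BTU/h × 5 h = 418,500 BTU
Gas input = 418,500 / 0.94 = 445,213 BTU
= 445,213 / 100,000 = 4.452 therm
Cost = 4.452 × $2.16/therm = $9.62

$9.62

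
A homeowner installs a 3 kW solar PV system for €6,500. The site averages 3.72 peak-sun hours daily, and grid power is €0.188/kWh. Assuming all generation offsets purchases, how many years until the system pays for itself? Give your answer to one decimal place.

8.5 years

Daily generation = 3 kW × 3.72 h = 11.16 kWh
Annual generation = 11.16 × 365 = 4073.4 kWh
Annual savings = 4073.4 × €0.188 = €765.80
Payback = €6,500 / €765.80 = 8.49 years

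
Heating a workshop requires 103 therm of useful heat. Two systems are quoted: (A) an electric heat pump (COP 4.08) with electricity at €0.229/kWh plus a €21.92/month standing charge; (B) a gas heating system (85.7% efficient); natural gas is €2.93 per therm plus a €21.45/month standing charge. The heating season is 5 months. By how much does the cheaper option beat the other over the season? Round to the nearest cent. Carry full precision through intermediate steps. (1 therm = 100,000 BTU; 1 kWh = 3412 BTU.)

Heat load = 103 therm × 100,000 = 10,300,000 BTU
Gas: input = 10,300,000 / 0.857 = 12,018,670 BTU = 120.2 therm → 120.2 × €2.93 = €352.15; + 5 × €21.45 standing = €459.40
Heat pump: 10,300,000 BTU / 3412 = 3,019 kWh heat; / 4.08 = 739.9 kWh in → × €0.229 = €169.44; + 5 × €21.92 standing = €279.04
Difference = |€459.40 − €279.04| = €180.36

€180.36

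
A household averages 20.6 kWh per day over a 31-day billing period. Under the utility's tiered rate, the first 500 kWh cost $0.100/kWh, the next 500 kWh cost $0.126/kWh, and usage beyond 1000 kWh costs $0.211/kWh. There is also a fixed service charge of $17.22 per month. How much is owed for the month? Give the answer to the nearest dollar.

Usage = 20.6 kWh/day × 31 days = 638.6 kWh
First 500 kWh × $0.100 = $50.00
Next 138.6 kWh × $0.126 = $17.46
Remaining tier: 0 kWh (not reached)
Energy charge = $67.46; + service $17.22 = $84.68 ≈ $85

$85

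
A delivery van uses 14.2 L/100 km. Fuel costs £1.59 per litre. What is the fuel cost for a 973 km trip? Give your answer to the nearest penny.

£219.68

Fuel = 14.2 L/100 km × 973 km / 100 = 138.2 L
Cost = 138.2 L × £1.59/L = £219.68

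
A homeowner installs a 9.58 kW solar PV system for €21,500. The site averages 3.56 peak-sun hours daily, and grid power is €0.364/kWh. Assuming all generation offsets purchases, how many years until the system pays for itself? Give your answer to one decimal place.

Daily generation = 9.58 kW × 3.56 h = 34.1 kWh
Annual generation = 34.1 × 365 = 12448 kWh
Annual savings = 12448 × €0.364 = €4,531.16
Payback = €21,500 / €4,531.16 = 4.74 years

4.7 years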